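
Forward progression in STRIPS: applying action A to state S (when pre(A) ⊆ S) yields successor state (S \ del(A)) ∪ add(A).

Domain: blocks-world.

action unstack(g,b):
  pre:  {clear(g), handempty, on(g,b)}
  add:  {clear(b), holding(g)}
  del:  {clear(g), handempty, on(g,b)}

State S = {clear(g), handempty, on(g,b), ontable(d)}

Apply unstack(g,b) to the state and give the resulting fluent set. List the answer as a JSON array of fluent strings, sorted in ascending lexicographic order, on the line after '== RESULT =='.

Compute (S \ del) ∪ add:
  pre ⊆ S: {clear(g), handempty, on(g,b)} ⊆ S  — applicable
  S \ del = {ontable(d)}
  ∪ add   = {clear(b), holding(g), ontable(d)}

== RESULT ==
["clear(b)", "holding(g)", "ontable(d)"]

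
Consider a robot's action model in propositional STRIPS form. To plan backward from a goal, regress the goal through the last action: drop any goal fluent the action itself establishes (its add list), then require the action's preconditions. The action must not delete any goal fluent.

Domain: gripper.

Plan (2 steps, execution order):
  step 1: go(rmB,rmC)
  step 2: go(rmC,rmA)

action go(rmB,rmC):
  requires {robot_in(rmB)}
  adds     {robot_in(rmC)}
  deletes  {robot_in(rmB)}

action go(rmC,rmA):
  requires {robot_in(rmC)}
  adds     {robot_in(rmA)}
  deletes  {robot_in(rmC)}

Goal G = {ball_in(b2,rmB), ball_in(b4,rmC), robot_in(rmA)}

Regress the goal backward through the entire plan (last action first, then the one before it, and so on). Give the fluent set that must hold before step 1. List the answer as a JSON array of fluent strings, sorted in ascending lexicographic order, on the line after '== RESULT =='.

Regress step by step:
  through step 2 (go(rmC,rmA)): drop {robot_in(rmA)}, keep {ball_in(b2,rmB), ball_in(b4,rmC)}, require {robot_in(rmC)}
    → {ball_in(b2,rmB), ball_in(b4,rmC), robot_in(rmC)}
  through step 1 (go(rmB,rmC)): drop {robot_in(rmC)}, keep {ball_in(b2,rmB), ball_in(b4,rmC)}, require {robot_in(rmB)}
    → {ball_in(b2,rmB), ball_in(b4,rmC), robot_in(rmB)}

== RESULT ==
["ball_in(b2,rmB)", "ball_in(b4,rmC)", "robot_in(rmB)"]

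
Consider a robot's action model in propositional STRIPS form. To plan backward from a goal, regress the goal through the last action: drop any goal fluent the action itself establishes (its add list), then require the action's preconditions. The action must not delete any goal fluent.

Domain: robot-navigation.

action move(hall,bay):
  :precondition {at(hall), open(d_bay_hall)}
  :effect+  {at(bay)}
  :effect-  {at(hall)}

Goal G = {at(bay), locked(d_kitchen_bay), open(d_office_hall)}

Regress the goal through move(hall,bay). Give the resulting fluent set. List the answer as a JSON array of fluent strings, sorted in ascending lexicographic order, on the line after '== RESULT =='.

Regress:
  G ∩ del = {}  (empty — regression defined)
  G \ add = {at(bay), locked(d_kitchen_bay), open(d_office_hall)} \ {at(bay)} = {locked(d_kitchen_bay), open(d_office_hall)}
  ∪ pre   = {locked(d_kitchen_bay), open(d_office_hall)} ∪ {at(hall), open(d_bay_hall)}
          = {at(hall), locked(d_kitchen_bay), open(d_bay_hall), open(d_office_hall)}

== RESULT ==
["at(hall)", "locked(d_kitchen_bay)", "open(d_bay_hall)", "open(d_office_hall)"]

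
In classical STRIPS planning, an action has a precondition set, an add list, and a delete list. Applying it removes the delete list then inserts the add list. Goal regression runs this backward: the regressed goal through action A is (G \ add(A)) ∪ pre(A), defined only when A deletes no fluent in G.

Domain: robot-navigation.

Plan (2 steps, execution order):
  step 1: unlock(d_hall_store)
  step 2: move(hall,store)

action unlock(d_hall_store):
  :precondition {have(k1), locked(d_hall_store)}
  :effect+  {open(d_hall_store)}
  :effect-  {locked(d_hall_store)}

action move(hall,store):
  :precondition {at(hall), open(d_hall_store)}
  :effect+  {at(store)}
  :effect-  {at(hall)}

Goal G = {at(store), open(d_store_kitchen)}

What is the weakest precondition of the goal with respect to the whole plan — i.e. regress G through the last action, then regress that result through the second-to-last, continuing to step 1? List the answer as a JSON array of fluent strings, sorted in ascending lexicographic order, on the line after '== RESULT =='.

Regress step by step:
  through step 2 (move(hall,store)): drop {at(store)}, keep {open(d_store_kitchen)}, require {at(hall), open(d_hall_store)}
    → {at(hall), open(d_hall_store), open(d_store_kitchen)}
  through step 1 (unlock(d_hall_store)): drop {open(d_hall_store)}, keep {at(hall), open(d_store_kitchen)}, require {have(k1), locked(d_hall_store)}
    → {at(hall), have(k1), locked(d_hall_store), open(d_store_kitchen)}

== RESULT ==
["at(hall)", "have(k1)", "locked(d_hall_store)", "open(d_store_kitchen)"]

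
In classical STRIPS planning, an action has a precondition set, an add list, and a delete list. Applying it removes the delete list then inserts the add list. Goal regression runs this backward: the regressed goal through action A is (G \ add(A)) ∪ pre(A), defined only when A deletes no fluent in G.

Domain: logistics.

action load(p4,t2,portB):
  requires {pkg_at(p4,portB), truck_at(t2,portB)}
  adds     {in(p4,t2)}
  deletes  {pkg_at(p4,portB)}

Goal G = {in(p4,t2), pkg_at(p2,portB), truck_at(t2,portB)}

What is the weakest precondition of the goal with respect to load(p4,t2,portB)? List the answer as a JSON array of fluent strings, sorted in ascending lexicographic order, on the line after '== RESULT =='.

Regress:
  G ∩ del = {}  (empty — regression defined)
  G \ add = {in(p4,t2), pkg_at(p2,portB), truck_at(t2,portB)} \ {in(p4,t2)} = {pkg_at(p2,portB), truck_at(t2,portB)}
  ∪ pre   = {pkg_at(p2,portB), truck_at(t2,portB)} ∪ {pkg_at(p4,portB), truck_at(t2,portB)}
          = {pkg_at(p2,portB), pkg_at(p4,portB), truck_at(t2,portB)}

== RESULT ==
["pkg_at(p2,portB)", "pkg_at(p4,portB)", "truck_at(t2,portB)"]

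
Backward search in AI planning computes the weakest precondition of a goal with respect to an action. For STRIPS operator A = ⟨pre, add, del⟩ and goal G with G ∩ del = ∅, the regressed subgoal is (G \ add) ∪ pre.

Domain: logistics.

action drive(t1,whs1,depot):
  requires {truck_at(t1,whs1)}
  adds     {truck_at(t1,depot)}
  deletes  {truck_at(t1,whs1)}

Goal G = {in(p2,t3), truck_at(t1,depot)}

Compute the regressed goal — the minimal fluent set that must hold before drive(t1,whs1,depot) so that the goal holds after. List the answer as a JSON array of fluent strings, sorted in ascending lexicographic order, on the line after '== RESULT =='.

Compute (G \ add) ∪ pre:
  G ∩ del = {}  (empty — regression defined)
  G \ add = {in(p2,t3), truck_at(t1,depot)} \ {truck_at(t1,depot)} = {in(p2,t3)}
  ∪ pre   = {in(p2,t3)} ∪ {truck_at(t1,whs1)}
          = {in(p2,t3), truck_at(t1,whs1)}

== RESULT ==
["in(p2,t3)", "truck_at(t1,whs1)"]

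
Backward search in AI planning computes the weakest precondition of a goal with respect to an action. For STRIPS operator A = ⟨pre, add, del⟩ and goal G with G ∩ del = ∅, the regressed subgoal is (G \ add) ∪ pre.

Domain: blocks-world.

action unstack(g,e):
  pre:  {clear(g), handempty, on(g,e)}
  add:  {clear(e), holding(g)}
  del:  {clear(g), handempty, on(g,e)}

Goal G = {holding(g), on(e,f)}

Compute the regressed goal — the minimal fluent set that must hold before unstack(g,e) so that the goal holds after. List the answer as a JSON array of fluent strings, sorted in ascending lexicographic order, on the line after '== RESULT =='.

Compute (G \ add) ∪ pre:
  G ∩ del = {}  (empty — regression defined)
  G \ add = {holding(g), on(e,f)} \ {clear(e), holding(g)} = {on(e,f)}
  ∪ pre   = {on(e,f)} ∪ {clear(g), handempty, on(g,e)}
          = {clear(g), handempty, on(e,f), on(g,e)}

== RESULT ==
["clear(g)", "handempty", "on(e,f)", "on(g,e)"]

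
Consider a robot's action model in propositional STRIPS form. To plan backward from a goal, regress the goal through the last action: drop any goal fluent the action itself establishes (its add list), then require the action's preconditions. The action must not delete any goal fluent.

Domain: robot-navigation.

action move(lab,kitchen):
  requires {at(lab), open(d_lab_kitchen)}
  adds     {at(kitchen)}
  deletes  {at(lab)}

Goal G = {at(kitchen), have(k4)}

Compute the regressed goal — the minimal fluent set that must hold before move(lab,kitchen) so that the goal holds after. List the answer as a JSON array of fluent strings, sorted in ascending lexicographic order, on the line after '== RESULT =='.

Regress:
  G ∩ del = {}  (empty — regression defined)
  G \ add = {at(kitchen), have(k4)} \ {at(kitchen)} = {have(k4)}
  ∪ pre   = {have(k4)} ∪ {at(lab), open(d_lab_kitchen)}
          = {at(lab), have(k4), open(d_lab_kitchen)}

== RESULT ==
["at(lab)", "have(k4)", "open(d_lab_kitchen)"]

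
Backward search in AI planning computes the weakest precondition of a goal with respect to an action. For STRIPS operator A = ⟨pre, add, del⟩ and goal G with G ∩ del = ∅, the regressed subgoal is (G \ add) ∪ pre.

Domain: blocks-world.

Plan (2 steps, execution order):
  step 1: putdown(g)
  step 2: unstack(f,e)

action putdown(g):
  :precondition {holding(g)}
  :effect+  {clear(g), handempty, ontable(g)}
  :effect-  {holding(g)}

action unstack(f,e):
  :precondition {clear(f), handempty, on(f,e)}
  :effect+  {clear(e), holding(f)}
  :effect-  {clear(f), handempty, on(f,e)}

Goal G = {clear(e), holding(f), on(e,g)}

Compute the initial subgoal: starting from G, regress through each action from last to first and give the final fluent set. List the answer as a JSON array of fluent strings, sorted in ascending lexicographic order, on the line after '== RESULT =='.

Regress step by step:
  through step 2 (unstack(f,e)): drop {clear(e), holding(f)}, keep {on(e,g)}, require {clear(f), handempty, on(f,e)}
    → {clear(f), handempty, on(e,g), on(f,e)}
  through step 1 (putdown(g)): drop {handempty}, keep {clear(f), on(e,g), on(f,e)}, require {holding(g)}
    → {clear(f), holding(g), on(e,g), on(f,e)}

== RESULT ==
["clear(f)", "holding(g)", "on(e,g)", "on(f,e)"]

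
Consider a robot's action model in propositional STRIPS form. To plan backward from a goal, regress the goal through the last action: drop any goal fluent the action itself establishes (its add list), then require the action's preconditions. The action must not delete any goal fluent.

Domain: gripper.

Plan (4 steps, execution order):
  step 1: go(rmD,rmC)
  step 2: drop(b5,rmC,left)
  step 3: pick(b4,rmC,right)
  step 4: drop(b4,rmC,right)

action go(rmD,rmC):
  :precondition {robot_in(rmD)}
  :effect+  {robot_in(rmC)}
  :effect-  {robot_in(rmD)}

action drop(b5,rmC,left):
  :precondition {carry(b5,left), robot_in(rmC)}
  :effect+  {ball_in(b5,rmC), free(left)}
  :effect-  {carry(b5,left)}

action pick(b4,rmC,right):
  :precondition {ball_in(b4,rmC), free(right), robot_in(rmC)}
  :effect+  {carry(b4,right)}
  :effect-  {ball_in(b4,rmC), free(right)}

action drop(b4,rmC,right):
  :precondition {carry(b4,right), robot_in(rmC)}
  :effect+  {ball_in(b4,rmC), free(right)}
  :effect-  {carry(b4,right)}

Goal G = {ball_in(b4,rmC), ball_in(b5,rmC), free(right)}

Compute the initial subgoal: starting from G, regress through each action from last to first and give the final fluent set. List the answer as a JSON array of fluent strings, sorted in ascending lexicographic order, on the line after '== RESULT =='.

Work backward from the goal:
  through step 4 (drop(b4,rmC,right)): drop {ball_in(b4,rmC), free(right)}, keep {ball_in(b5,rmC)}, require {carry(b4,right), robot_in(rmC)}
    → {ball_in(b5,rmC), carry(b4,right), robot_in(rmC)}
  through step 3 (pick(b4,rmC,right)): drop {carry(b4,right)}, keep {ball_in(b5,rmC), robot_in(rmC)}, require {ball_in(b4,rmC), free(right), robot_in(rmC)}
    → {ball_in(b4,rmC), ball_in(b5,rmC), free(right), robot_in(rmC)}
  through step 2 (drop(b5,rmC,left)): drop {ball_in(b5,rmC)}, keep {ball_in(b4,rmC), free(right), robot_in(rmC)}, require {carry(b5,left), robot_in(rmC)}
    → {ball_in(b4,rmC), carry(b5,left), free(right), robot_in(rmC)}
  through step 1 (go(rmD,rmC)): drop {robot_in(rmC)}, keep {ball_in(b4,rmC), carry(b5,left), free(right)}, require {robot_in(rmD)}
    → {ball_in(b4,rmC), carry(b5,left), free(right), robot_in(rmD)}

== RESULT ==
["ball_in(b4,rmC)", "carry(b5,left)", "free(right)", "robot_in(rmD)"]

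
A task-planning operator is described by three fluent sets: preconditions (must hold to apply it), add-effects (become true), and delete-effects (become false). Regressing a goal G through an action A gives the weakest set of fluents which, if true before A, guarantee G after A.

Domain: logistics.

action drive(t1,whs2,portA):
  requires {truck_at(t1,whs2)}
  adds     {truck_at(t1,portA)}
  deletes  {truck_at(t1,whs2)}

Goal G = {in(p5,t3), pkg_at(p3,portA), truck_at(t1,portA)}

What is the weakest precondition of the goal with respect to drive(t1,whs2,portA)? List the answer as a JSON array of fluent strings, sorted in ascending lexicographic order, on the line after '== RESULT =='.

Compute (G \ add) ∪ pre:
  G ∩ del = {}  (empty — regression defined)
  G \ add = {in(p5,t3), pkg_at(p3,portA), truck_at(t1,portA)} \ {truck_at(t1,portA)} = {in(p5,t3), pkg_at(p3,portA)}
  ∪ pre   = {in(p5,t3), pkg_at(p3,portA)} ∪ {truck_at(t1,whs2)}
          = {in(p5,t3), pkg_at(p3,portA), truck_at(t1,whs2)}

== RESULT ==
["in(p5,t3)", "pkg_at(p3,portA)", "truck_at(t1,whs2)"]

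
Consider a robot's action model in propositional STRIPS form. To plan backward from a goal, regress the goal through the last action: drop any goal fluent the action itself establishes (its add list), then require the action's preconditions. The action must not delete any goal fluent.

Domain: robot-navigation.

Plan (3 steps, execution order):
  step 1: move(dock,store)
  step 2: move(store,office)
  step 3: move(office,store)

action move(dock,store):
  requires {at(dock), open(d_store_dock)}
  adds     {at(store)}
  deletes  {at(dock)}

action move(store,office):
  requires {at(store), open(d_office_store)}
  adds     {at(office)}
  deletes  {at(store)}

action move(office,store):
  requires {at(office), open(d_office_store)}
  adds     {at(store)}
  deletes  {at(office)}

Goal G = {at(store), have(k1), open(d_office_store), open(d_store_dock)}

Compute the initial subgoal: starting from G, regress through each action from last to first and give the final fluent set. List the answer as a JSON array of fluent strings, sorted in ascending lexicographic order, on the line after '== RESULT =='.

Work backward from the goal:
  through step 3 (move(office,store)): drop {at(store)}, keep {have(k1), open(d_office_store), open(d_store_dock)}, require {at(office), open(d_office_store)}
    → {at(office), have(k1), open(d_office_store), open(d_store_dock)}
  through step 2 (move(store,office)): drop {at(office)}, keep {have(k1), open(d_office_store), open(d_store_dock)}, require {at(store), open(d_office_store)}
    → {at(store), have(k1), open(d_office_store), open(d_store_dock)}
  through step 1 (move(dock,store)): drop {at(store)}, keep {have(k1), open(d_office_store), open(d_store_dock)}, require {at(dock), open(d_store_dock)}
    → {at(dock), have(k1), open(d_office_store), open(d_store_dock)}

== RESULT ==
["at(dock)", "have(k1)", "open(d_office_store)", "open(d_store_dock)"]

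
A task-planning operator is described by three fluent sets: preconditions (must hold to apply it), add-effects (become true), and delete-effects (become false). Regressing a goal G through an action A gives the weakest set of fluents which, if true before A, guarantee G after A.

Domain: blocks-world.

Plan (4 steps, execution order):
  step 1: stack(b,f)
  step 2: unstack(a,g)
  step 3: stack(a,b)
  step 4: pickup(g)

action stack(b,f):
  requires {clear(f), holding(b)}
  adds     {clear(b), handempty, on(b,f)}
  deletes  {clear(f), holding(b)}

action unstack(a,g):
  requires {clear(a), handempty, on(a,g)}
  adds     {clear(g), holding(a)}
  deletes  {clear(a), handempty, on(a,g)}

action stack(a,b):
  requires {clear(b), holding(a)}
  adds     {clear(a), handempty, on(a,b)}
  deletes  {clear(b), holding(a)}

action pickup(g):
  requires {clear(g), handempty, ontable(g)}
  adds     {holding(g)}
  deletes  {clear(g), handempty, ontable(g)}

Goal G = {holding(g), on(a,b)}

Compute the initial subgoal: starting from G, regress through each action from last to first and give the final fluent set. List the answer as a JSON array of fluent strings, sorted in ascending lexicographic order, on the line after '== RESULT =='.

Work backward from the goal:
  through step 4 (pickup(g)): drop {holding(g)}, keep {on(a,b)}, require {clear(g), handempty, ontable(g)}
    → {clear(g), handempty, on(a,b), ontable(g)}
  through step 3 (stack(a,b)): drop {handempty, on(a,b)}, keep {clear(g), ontable(g)}, require {clear(b), holding(a)}
    → {clear(b), clear(g), holding(a), ontable(g)}
  through step 2 (unstack(a,g)): drop {clear(g), holding(a)}, keep {clear(b), ontable(g)}, require {clear(a), handempty, on(a,g)}
    → {clear(a), clear(b), handempty, on(a,g), ontable(g)}
  through step 1 (stack(b,f)): drop {clear(b), handempty}, keep {clear(a), on(a,g), ontable(g)}, require {clear(f), holding(b)}
    → {clear(a), clear(f), holding(b), on(a,g), ontable(g)}

== RESULT ==
["clear(a)", "clear(f)", "holding(b)", "on(a,g)", "ontable(g)"]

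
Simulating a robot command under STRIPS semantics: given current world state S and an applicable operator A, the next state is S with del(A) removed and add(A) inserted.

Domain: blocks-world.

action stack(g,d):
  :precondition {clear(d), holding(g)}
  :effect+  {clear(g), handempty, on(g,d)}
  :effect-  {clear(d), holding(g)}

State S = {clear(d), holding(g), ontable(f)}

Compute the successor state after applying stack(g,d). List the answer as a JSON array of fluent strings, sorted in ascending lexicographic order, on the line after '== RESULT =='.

Progress:
  pre ⊆ S: {clear(d), holding(g)} ⊆ S  — applicable
  S \ del = {ontable(f)}
  ∪ add   = {clear(g), handempty, on(g,d), ontable(f)}

== RESULT ==
["clear(g)", "handempty", "on(g,d)", "ontable(f)"]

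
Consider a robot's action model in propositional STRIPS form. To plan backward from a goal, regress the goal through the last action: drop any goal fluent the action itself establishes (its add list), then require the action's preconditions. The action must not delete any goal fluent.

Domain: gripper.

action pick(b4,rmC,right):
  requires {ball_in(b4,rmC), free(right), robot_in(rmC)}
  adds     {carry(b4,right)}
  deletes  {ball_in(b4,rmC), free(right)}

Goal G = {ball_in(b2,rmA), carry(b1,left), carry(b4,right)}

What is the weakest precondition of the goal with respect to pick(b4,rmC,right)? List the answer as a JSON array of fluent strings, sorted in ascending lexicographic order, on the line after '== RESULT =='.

Compute (G \ add) ∪ pre:
  G ∩ del = {}  (empty — regression defined)
  G \ add = {ball_in(b2,rmA), carry(b1,left), carry(b4,right)} \ {carry(b4,right)} = {ball_in(b2,rmA), carry(b1,left)}
  ∪ pre   = {ball_in(b2,rmA), carry(b1,left)} ∪ {ball_in(b4,rmC), free(right), robot_in(rmC)}
          = {ball_in(b2,rmA), ball_in(b4,rmC), carry(b1,left), free(right), robot_in(rmC)}

== RESULT ==
["ball_in(b2,rmA)", "ball_in(b4,rmC)", "carry(b1,left)", "free(right)", "robot_in(rmC)"]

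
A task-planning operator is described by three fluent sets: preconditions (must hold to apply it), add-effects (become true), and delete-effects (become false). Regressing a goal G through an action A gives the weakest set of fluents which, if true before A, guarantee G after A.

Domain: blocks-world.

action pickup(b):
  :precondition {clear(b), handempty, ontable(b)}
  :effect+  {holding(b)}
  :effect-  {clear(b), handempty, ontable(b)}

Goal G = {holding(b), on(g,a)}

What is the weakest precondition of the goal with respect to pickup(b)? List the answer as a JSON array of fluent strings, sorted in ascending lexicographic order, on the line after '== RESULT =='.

Regress:
  G ∩ del = {}  (empty — regression defined)
  G \ add = {holding(b), on(g,a)} \ {holding(b)} = {on(g,a)}
  ∪ pre   = {on(g,a)} ∪ {clear(b), handempty, ontable(b)}
          = {clear(b), handempty, on(g,a), ontable(b)}

== RESULT ==
["clear(b)", "handempty", "on(g,a)", "ontable(b)"]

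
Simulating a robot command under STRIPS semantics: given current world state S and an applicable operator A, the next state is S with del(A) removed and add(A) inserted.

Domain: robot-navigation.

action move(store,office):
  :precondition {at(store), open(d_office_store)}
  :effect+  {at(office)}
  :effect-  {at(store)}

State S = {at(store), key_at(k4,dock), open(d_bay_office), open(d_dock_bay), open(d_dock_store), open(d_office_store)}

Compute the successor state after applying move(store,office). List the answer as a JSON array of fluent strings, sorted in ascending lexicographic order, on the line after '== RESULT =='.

Progress:
  pre ⊆ S: {at(store), open(d_office_store)} ⊆ S  — applicable
  S \ del = {key_at(k4,dock), open(d_bay_office), open(d_dock_bay), open(d_dock_store), open(d_office_store)}
  ∪ add   = {at(office), key_at(k4,dock), open(d_bay_office), open(d_dock_bay), open(d_dock_store), open(d_office_store)}

== RESULT ==
["at(office)", "key_at(k4,dock)", "open(d_bay_office)", "open(d_dock_bay)", "open(d_dock_store)", "open(d_office_store)"]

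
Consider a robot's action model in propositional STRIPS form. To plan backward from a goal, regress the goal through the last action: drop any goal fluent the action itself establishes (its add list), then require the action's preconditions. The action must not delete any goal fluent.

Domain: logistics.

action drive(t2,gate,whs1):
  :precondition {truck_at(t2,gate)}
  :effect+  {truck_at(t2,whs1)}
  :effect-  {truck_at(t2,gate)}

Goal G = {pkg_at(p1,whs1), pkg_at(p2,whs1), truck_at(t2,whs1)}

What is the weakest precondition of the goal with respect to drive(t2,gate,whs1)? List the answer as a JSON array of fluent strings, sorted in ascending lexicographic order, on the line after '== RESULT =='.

Regress:
  G ∩ del = {}  (empty — regression defined)
  G \ add = {pkg_at(p1,whs1), pkg_at(p2,whs1), truck_at(t2,whs1)} \ {truck_at(t2,whs1)} = {pkg_at(p1,whs1), pkg_at(p2,whs1)}
  ∪ pre   = {pkg_at(p1,whs1), pkg_at(p2,whs1)} ∪ {truck_at(t2,gate)}
          = {pkg_at(p1,whs1), pkg_at(p2,whs1), truck_at(t2,gate)}

== RESULT ==
["pkg_at(p1,whs1)", "pkg_at(p2,whs1)", "truck_at(t2,gate)"]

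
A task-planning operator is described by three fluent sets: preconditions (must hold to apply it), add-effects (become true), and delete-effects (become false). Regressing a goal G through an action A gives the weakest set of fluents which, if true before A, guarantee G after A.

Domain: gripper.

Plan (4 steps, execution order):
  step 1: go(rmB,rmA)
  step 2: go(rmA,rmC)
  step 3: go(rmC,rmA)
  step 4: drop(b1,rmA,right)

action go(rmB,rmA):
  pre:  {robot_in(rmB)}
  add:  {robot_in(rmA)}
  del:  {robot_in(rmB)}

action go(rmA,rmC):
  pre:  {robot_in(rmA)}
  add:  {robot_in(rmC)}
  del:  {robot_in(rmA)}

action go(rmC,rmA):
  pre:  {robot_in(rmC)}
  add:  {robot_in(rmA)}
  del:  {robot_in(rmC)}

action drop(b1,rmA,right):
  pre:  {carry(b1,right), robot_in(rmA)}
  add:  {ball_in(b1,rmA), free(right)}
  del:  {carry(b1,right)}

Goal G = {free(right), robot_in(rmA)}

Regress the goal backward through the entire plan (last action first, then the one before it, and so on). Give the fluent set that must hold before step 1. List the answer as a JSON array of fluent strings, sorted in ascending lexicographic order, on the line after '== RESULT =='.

Regress step by step:
  through step 4 (drop(b1,rmA,right)): drop {free(right)}, keep {robot_in(rmA)}, require {carry(b1,right), robot_in(rmA)}
    → {carry(b1,right), robot_in(rmA)}
  through step 3 (go(rmC,rmA)): drop {robot_in(rmA)}, keep {carry(b1,right)}, require {robot_in(rmC)}
    → {carry(b1,right), robot_in(rmC)}
  through step 2 (go(rmA,rmC)): drop {robot_in(rmC)}, keep {carry(b1,right)}, require {robot_in(rmA)}
    → {carry(b1,right), robot_in(rmA)}
  through step 1 (go(rmB,rmA)): drop {robot_in(rmA)}, keep {carry(b1,right)}, require {robot_in(rmB)}
    → {carry(b1,right), robot_in(rmB)}

== RESULT ==
["carry(b1,right)", "robot_in(rmB)"]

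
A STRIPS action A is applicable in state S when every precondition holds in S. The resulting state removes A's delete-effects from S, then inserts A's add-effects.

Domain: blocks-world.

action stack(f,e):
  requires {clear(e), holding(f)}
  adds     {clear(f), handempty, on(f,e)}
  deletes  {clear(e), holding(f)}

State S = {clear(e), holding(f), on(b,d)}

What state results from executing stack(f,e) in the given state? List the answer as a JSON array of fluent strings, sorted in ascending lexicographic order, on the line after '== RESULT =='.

Progress:
  pre ⊆ S: {clear(e), holding(f)} ⊆ S  — applicable
  S \ del = {on(b,d)}
  ∪ add   = {clear(f), handempty, on(b,d), on(f,e)}

== RESULT ==
["clear(f)", "handempty", "on(b,d)", "on(f,e)"]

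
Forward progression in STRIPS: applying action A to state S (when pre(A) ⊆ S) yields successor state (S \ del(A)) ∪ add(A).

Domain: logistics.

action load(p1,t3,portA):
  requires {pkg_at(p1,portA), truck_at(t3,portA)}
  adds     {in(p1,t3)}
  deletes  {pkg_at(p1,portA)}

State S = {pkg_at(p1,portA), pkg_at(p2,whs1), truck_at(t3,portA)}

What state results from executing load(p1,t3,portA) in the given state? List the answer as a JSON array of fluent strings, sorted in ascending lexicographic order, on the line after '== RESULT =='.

Compute (S \ del) ∪ add:
  pre ⊆ S: {pkg_at(p1,portA), truck_at(t3,portA)} ⊆ S  — applicable
  S \ del = {pkg_at(p2,whs1), truck_at(t3,portA)}
  ∪ add   = {in(p1,t3), pkg_at(p2,whs1), truck_at(t3,portA)}

== RESULT ==
["in(p1,t3)", "pkg_at(p2,whs1)", "truck_at(t3,portA)"]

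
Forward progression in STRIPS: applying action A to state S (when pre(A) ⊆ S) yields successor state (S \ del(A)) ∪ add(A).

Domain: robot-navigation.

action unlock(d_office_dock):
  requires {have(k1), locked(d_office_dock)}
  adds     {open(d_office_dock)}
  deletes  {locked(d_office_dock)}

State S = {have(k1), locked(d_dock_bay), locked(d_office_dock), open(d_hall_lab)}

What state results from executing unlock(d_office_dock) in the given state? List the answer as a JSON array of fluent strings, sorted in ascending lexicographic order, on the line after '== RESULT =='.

Compute (S \ del) ∪ add:
  pre ⊆ S: {have(k1), locked(d_office_dock)} ⊆ S  — applicable
  S \ del = {have(k1), locked(d_dock_bay), open(d_hall_lab)}
  ∪ add   = {have(k1), locked(d_dock_bay), open(d_hall_lab), open(d_office_dock)}

== RESULT ==
["have(k1)", "locked(d_dock_bay)", "open(d_hall_lab)", "open(d_office_dock)"]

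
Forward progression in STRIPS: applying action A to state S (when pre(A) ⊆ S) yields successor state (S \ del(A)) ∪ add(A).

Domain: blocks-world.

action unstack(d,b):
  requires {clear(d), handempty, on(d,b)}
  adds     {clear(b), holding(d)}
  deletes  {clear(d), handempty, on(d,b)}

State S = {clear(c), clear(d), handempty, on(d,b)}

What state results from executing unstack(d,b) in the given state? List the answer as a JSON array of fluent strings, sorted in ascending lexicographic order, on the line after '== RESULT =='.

Compute (S \ del) ∪ add:
  pre ⊆ S: {clear(d), handempty, on(d,b)} ⊆ S  — applicable
  S \ del = {clear(c)}
  ∪ add   = {clear(b), clear(c), holding(d)}

== RESULT ==
["clear(b)", "clear(c)", "holding(d)"]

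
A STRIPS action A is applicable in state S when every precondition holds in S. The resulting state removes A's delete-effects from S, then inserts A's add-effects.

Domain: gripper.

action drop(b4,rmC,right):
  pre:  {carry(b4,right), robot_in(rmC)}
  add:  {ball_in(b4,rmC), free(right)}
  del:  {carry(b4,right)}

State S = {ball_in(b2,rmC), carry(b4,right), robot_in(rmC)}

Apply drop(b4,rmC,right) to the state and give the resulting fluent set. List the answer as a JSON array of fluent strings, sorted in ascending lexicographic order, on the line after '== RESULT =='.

Compute (S \ del) ∪ add:
  pre ⊆ S: {carry(b4,right), robot_in(rmC)} ⊆ S  — applicable
  S \ del = {ball_in(b2,rmC), robot_in(rmC)}
  ∪ add   = {ball_in(b2,rmC), ball_in(b4,rmC), free(right), robot_in(rmC)}

== RESULT ==
["ball_in(b2,rmC)", "ball_in(b4,rmC)", "free(right)", "robot_in(rmC)"]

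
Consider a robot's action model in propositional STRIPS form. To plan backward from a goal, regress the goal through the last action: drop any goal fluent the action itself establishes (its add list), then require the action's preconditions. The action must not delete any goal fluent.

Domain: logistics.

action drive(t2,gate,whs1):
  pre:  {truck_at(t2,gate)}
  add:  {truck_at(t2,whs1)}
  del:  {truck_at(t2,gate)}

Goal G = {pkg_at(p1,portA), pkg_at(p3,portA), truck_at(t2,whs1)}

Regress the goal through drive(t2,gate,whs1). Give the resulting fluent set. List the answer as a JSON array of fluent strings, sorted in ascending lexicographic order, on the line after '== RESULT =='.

Compute (G \ add) ∪ pre:
  G ∩ del = {}  (empty — regression defined)
  G \ add = {pkg_at(p1,portA), pkg_at(p3,portA), truck_at(t2,whs1)} \ {truck_at(t2,whs1)} = {pkg_at(p1,portA), pkg_at(p3,portA)}
  ∪ pre   = {pkg_at(p1,portA), pkg_at(p3,portA)} ∪ {truck_at(t2,gate)}
          = {pkg_at(p1,portA), pkg_at(p3,portA), truck_at(t2,gate)}

== RESULT ==
["pkg_at(p1,portA)", "pkg_at(p3,portA)", "truck_at(t2,gate)"]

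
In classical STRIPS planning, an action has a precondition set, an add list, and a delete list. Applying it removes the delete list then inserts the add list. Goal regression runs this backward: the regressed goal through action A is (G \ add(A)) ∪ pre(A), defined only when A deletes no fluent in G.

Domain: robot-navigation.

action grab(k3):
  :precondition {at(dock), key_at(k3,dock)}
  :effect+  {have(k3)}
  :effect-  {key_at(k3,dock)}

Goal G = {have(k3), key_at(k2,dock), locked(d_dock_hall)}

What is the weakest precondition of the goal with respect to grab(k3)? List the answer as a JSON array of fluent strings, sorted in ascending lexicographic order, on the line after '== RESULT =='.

Regress:
  G ∩ del = {}  (empty — regression defined)
  G \ add = {have(k3), key_at(k2,dock), locked(d_dock_hall)} \ {have(k3)} = {key_at(k2,dock), locked(d_dock_hall)}
  ∪ pre   = {key_at(k2,dock), locked(d_dock_hall)} ∪ {at(dock), key_at(k3,dock)}
          = {at(dock), key_at(k2,dock), key_at(k3,dock), locked(d_dock_hall)}

== RESULT ==
["at(dock)", "key_at(k2,dock)", "key_at(k3,dock)", "locked(d_dock_hall)"]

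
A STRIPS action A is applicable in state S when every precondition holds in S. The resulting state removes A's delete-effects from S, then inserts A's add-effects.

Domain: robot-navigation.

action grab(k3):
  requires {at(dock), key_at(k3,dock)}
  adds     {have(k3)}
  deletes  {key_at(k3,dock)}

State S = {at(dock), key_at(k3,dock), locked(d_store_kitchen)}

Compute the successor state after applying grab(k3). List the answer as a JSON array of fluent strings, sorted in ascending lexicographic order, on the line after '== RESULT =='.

Compute (S \ del) ∪ add:
  pre ⊆ S: {at(dock), key_at(k3,dock)} ⊆ S  — applicable
  S \ del = {at(dock), locked(d_store_kitchen)}
  ∪ add   = {at(dock), have(k3), locked(d_store_kitchen)}

== RESULT ==
["at(dock)", "have(k3)", "locked(d_store_kitchen)"]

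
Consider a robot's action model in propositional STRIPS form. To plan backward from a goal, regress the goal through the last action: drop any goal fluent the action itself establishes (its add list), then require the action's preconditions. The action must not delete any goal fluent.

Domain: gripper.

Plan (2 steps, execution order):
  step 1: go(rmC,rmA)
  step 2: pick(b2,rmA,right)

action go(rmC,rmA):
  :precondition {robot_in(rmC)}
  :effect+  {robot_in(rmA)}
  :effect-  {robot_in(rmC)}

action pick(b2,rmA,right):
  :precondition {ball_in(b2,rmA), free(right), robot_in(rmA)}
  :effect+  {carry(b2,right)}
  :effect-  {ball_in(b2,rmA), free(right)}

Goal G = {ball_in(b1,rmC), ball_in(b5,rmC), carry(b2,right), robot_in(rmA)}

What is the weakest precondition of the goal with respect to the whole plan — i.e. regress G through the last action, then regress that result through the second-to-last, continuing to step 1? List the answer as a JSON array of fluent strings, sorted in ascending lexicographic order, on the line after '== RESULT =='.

Regress step by step:
  through step 2 (pick(b2,rmA,right)): drop {carry(b2,right)}, keep {ball_in(b1,rmC), ball_in(b5,rmC), robot_in(rmA)}, require {ball_in(b2,rmA), free(right), robot_in(rmA)}
    → {ball_in(b1,rmC), ball_in(b2,rmA), ball_in(b5,rmC), free(right), robot_in(rmA)}
  through step 1 (go(rmC,rmA)): drop {robot_in(rmA)}, keep {ball_in(b1,rmC), ball_in(b2,rmA), ball_in(b5,rmC), free(right)}, require {robot_in(rmC)}
    → {ball_in(b1,rmC), ball_in(b2,rmA), ball_in(b5,rmC), free(right), robot_in(rmC)}

== RESULT ==
["ball_in(b1,rmC)", "ball_in(b2,rmA)", "ball_in(b5,rmC)", "free(right)", "robot_in(rmC)"]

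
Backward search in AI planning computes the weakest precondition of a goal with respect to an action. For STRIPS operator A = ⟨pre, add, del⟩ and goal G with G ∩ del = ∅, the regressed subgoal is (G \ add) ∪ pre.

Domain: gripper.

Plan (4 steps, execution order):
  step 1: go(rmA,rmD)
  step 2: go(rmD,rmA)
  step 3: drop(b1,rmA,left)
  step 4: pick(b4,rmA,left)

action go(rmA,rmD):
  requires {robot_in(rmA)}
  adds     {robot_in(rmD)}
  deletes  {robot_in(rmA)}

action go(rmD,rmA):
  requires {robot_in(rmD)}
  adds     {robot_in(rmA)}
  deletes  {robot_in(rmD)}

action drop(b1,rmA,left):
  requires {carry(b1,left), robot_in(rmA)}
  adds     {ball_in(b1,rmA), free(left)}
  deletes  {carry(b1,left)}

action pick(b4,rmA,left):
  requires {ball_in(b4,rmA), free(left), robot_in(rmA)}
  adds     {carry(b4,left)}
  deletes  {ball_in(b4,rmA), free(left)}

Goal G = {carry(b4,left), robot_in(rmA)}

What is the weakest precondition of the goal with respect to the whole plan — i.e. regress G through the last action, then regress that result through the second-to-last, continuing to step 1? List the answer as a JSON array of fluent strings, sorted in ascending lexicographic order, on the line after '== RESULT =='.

Regress step by step:
  through step 4 (pick(b4,rmA,left)): drop {carry(b4,left)}, keep {robot_in(rmA)}, require {ball_in(b4,rmA), free(left), robot_in(rmA)}
    → {ball_in(b4,rmA), free(left), robot_in(rmA)}
  through step 3 (drop(b1,rmA,left)): drop {free(left)}, keep {ball_in(b4,rmA), robot_in(rmA)}, require {carry(b1,left), robot_in(rmA)}
    → {ball_in(b4,rmA), carry(b1,left), robot_in(rmA)}
  through step 2 (go(rmD,rmA)): drop {robot_in(rmA)}, keep {ball_in(b4,rmA), carry(b1,left)}, require {robot_in(rmD)}
    → {ball_in(b4,rmA), carry(b1,left), robot_in(rmD)}
  through step 1 (go(rmA,rmD)): drop {robot_in(rmD)}, keep {ball_in(b4,rmA), carry(b1,left)}, require {robot_in(rmA)}
    → {ball_in(b4,rmA), carry(b1,left), robot_in(rmA)}

== RESULT ==
["ball_in(b4,rmA)", "carry(b1,left)", "robot_in(rmA)"]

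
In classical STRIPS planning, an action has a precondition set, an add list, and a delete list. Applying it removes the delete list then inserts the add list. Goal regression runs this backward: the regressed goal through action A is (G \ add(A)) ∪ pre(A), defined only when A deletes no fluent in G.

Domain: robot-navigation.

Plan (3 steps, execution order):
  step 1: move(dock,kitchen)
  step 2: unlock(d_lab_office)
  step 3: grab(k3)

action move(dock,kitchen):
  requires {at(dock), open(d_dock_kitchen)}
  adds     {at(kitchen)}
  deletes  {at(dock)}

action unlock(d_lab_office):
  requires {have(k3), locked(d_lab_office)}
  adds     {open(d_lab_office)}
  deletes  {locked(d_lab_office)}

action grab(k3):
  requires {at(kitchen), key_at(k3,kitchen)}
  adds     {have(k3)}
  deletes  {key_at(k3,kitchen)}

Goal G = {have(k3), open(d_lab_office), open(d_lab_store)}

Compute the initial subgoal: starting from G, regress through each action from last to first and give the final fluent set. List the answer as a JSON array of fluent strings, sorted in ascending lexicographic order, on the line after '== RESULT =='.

Regress step by step:
  through step 3 (grab(k3)): drop {have(k3)}, keep {open(d_lab_office), open(d_lab_store)}, require {at(kitchen), key_at(k3,kitchen)}
    → {at(kitchen), key_at(k3,kitchen), open(d_lab_office), open(d_lab_store)}
  through step 2 (unlock(d_lab_office)): drop {open(d_lab_office)}, keep {at(kitchen), key_at(k3,kitchen), open(d_lab_store)}, require {have(k3), locked(d_lab_office)}
    → {at(kitchen), have(k3), key_at(k3,kitchen), locked(d_lab_office), open(d_lab_store)}
  through step 1 (move(dock,kitchen)): drop {at(kitchen)}, keep {have(k3), key_at(k3,kitchen), locked(d_lab_office), open(d_lab_store)}, require {at(dock), open(d_dock_kitchen)}
    → {at(dock), have(k3), key_at(k3,kitchen), locked(d_lab_office), open(d_dock_kitchen), open(d_lab_store)}

== RESULT ==
["at(dock)", "have(k3)", "key_at(k3,kitchen)", "locked(d_lab_office)", "open(d_dock_kitchen)", "open(d_lab_store)"]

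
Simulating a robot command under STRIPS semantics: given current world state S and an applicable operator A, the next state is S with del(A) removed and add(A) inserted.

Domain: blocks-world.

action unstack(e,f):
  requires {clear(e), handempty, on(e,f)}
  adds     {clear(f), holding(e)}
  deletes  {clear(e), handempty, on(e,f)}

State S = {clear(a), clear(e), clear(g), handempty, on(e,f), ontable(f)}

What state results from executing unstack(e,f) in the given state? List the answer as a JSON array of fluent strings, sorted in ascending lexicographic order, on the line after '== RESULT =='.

Compute (S \ del) ∪ add:
  pre ⊆ S: {clear(e), handempty, on(e,f)} ⊆ S  — applicable
  S \ del = {clear(a), clear(g), ontable(f)}
  ∪ add   = {clear(a), clear(f), clear(g), holding(e), ontable(f)}

== RESULT ==
["clear(a)", "clear(f)", "clear(g)", "holding(e)", "ontable(f)"]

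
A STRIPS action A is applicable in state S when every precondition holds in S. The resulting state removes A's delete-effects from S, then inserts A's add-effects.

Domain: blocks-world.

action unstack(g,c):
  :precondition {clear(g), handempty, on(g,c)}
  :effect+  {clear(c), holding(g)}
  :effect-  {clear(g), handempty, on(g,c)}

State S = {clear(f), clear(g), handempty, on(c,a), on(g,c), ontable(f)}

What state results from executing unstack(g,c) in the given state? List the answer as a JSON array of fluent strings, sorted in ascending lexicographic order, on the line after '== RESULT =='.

Progress:
  pre ⊆ S: {clear(g), handempty, on(g,c)} ⊆ S  — applicable
  S \ del = {clear(f), on(c,a), ontable(f)}
  ∪ add   = {clear(c), clear(f), holding(g), on(c,a), ontable(f)}

== RESULT ==
["clear(c)", "clear(f)", "holding(g)", "on(c,a)", "ontable(f)"]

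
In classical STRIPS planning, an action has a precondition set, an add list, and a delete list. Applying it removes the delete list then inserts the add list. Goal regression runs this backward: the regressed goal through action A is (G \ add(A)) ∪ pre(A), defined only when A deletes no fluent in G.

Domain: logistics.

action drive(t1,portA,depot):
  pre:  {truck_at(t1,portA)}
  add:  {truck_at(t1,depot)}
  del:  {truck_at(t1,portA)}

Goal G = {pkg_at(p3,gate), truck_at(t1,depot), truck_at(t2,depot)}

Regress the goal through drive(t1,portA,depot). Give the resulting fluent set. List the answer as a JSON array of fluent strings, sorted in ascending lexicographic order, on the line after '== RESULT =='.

Compute (G \ add) ∪ pre:
  G ∩ del = {}  (empty — regression defined)
  G \ add = {pkg_at(p3,gate), truck_at(t1,depot), truck_at(t2,depot)} \ {truck_at(t1,depot)} = {pkg_at(p3,gate), truck_at(t2,depot)}
  ∪ pre   = {pkg_at(p3,gate), truck_at(t2,depot)} ∪ {truck_at(t1,portA)}
          = {pkg_at(p3,gate), truck_at(t1,portA), truck_at(t2,depot)}

== RESULT ==
["pkg_at(p3,gate)", "truck_at(t1,portA)", "truck_at(t2,depot)"]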